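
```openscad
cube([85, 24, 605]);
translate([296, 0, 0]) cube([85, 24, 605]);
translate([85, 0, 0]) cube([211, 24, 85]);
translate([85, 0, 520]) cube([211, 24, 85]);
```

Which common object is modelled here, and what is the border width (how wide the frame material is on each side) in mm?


A picture frame. The border width is 85 mm.

Four thin pieces enclosing a rectangular opening — a picture frame. The two full-height stiles are 605 mm tall; the top rail sits at z = 520 and is 85 mm tall, so the border above the opening is 605 − 520 = 85 mm, matching the stile x-width.


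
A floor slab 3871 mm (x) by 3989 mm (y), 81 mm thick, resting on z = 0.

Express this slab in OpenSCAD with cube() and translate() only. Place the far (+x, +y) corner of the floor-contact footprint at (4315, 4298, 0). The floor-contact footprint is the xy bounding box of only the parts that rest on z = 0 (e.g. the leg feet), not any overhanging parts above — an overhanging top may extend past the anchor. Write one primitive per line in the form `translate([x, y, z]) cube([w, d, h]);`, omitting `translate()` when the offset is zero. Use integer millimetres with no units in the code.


translate([444, 309, 0]) cube([3871, 3989, 81]);


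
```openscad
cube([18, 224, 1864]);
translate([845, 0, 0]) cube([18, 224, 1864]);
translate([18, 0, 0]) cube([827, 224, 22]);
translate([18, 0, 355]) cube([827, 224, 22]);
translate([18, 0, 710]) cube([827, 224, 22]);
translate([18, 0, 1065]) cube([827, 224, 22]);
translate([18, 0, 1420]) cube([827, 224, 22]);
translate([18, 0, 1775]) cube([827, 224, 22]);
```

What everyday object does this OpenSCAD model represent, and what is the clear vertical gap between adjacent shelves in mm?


A bookshelf. The clear shelf gap is 333 mm.

Two tall side panels with 6 horizontal boards between them — a bookshelf. The first two shelf undersides are at z = 0 and z = 355; with shelf thickness 22, the clear gap is 355 − 0 − 22 = 333 mm.


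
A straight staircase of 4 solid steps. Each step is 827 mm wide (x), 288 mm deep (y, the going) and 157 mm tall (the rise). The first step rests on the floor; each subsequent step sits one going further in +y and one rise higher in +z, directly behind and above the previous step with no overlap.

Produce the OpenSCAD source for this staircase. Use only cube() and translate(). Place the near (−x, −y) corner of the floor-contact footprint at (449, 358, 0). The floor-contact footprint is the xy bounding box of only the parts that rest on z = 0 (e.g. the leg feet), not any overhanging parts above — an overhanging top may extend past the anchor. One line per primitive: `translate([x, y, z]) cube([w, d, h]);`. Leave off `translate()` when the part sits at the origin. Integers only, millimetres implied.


translate([449, 358, 0]) cube([827, 288, 157]);
translate([449, 646, 157]) cube([827, 288, 157]);
translate([449, 934, 314]) cube([827, 288, 157]);
translate([449, 1222, 471]) cube([827, 288, 157]);


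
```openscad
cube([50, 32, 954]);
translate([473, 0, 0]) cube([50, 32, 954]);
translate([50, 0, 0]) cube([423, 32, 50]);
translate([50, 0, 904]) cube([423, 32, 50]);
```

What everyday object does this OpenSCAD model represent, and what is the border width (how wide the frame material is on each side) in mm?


A picture frame. The border width is 50 mm.

Four thin pieces enclosing a rectangular opening — a picture frame. The two full-height stiles are 954 mm tall; the top rail sits at z = 904 and is 50 mm tall, so the border above the opening is 954 − 904 = 50 mm, matching the stile x-width.


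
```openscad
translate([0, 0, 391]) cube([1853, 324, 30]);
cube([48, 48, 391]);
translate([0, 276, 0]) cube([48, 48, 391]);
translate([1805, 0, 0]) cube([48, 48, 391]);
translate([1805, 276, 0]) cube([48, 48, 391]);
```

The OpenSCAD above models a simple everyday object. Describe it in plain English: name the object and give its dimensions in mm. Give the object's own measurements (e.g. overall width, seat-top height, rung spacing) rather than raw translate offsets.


A long wooden bench with a 1853 mm (x) × 324 mm (y) seat, 30 mm thick, its top surface 421 mm above the floor. Four 48 mm square legs at the seat corners, flush with the edges, run from z = 0 to the seat underside.


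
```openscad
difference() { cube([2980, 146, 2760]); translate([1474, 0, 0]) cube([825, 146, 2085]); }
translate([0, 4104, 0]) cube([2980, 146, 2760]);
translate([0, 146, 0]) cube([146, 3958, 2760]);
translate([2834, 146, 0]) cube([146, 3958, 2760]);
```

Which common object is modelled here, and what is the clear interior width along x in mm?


A single room. The interior width is 2688 mm.

Four walls enclosing a rectangle with a door in the front wall — a room. Outside width 2980 minus two 146 mm walls gives 2688 mm.


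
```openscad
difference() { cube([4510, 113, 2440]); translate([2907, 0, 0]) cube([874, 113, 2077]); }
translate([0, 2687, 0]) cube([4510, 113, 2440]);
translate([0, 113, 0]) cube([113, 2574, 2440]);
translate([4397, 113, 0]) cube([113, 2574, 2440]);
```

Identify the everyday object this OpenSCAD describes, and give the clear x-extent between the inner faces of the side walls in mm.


A single room. The interior width is 4284 mm.

Four walls enclosing a rectangle with a door in the front wall — a room. Outside width 4510 minus two 113 mm walls gives 4284 mm.


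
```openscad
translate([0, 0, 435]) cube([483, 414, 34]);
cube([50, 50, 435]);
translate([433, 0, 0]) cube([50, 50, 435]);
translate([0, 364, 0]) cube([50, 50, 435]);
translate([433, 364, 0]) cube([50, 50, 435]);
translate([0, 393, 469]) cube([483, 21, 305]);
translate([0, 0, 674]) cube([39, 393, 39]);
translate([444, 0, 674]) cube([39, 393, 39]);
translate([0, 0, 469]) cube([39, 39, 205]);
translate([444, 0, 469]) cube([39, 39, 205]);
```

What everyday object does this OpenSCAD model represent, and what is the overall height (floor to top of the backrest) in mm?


A chair. The overall height is 774 mm.

A slab on four corner posts with a tall panel at the back — a chair. The seat slab sits at z = 435 with thickness 34, and the 305 mm backrest starts at the seat top, so the overall height is 435 + 34 + 305 = 774 mm.


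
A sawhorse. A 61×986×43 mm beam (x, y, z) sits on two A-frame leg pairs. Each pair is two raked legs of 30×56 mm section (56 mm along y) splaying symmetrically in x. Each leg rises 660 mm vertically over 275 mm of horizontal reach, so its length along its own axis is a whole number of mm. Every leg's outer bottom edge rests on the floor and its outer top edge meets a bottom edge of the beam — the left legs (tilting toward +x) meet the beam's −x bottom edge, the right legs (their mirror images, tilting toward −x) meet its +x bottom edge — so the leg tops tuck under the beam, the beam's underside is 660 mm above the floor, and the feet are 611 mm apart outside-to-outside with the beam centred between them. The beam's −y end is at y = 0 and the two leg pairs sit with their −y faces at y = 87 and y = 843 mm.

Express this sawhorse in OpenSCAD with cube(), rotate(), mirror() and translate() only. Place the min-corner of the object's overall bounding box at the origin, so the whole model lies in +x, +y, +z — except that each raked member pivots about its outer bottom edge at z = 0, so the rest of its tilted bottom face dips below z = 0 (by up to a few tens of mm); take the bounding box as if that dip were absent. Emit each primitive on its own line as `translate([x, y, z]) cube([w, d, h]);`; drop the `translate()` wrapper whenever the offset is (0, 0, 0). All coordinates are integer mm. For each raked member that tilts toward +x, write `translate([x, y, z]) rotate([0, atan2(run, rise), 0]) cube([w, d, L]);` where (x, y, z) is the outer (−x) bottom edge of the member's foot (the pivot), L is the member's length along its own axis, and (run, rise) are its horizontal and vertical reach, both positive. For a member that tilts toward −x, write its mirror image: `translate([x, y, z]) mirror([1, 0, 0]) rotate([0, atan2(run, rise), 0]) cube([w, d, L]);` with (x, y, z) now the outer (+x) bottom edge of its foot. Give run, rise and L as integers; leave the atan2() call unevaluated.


translate([275, 0, 660]) cube([61, 986, 43]);
translate([0, 87, 0]) rotate([0, atan2(275, 660), 0]) cube([30, 56, 715]);
translate([611, 87, 0]) mirror([1, 0, 0]) rotate([0, atan2(275, 660), 0]) cube([30, 56, 715]);
translate([0, 843, 0]) rotate([0, atan2(275, 660), 0]) cube([30, 56, 715]);
translate([611, 843, 0]) mirror([1, 0, 0]) rotate([0, atan2(275, 660), 0]) cube([30, 56, 715]);


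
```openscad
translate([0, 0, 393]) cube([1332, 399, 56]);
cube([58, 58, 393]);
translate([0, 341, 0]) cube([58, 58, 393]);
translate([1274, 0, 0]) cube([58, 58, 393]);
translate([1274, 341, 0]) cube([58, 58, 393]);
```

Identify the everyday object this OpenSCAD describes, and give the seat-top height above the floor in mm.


A bench. The seat-top height is 449 mm.

A long slab on four corner posts — a bench. The slab sits at z = 393 with thickness 56, so the top is 393 + 56 = 449 mm.


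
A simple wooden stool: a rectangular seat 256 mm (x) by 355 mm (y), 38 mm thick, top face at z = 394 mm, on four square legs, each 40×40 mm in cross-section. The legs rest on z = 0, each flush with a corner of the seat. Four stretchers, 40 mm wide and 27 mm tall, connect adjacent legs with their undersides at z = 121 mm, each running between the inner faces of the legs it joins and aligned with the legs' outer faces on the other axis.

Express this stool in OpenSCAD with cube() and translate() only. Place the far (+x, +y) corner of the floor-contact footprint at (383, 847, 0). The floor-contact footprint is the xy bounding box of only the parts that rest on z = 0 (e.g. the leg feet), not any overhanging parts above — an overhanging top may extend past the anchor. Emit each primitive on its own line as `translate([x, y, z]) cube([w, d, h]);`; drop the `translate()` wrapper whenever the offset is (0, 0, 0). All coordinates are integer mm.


translate([127, 492, 356]) cube([256, 355, 38]);
translate([127, 492, 0]) cube([40, 40, 356]);
translate([343, 492, 0]) cube([40, 40, 356]);
translate([127, 807, 0]) cube([40, 40, 356]);
translate([343, 807, 0]) cube([40, 40, 356]);
translate([167, 492, 121]) cube([176, 40, 27]);
translate([167, 807, 121]) cube([176, 40, 27]);
translate([127, 532, 121]) cube([40, 275, 27]);
translate([343, 532, 121]) cube([40, 275, 27]);


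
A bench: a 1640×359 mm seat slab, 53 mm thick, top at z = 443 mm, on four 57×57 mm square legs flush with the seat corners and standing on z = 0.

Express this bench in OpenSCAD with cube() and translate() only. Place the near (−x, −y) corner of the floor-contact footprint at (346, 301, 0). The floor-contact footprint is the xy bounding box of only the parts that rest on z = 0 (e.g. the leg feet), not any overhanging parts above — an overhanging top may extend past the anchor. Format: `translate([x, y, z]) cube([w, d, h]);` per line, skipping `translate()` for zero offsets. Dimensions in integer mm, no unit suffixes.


// leg_h = 443 − 53 = 390
translate([346, 301, 390]) cube([1640, 359, 53]);
translate([346, 301, 0]) cube([57, 57, 390]);
translate([346, 603, 0]) cube([57, 57, 390]);
translate([1929, 301, 0]) cube([57, 57, 390]);
translate([1929, 603, 0]) cube([57, 57, 390]);


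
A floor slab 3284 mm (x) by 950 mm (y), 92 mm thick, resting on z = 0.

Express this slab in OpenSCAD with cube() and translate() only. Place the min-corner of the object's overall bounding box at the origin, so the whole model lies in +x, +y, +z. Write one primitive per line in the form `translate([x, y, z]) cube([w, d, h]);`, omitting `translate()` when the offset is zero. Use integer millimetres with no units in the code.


cube([3284, 950, 92]);


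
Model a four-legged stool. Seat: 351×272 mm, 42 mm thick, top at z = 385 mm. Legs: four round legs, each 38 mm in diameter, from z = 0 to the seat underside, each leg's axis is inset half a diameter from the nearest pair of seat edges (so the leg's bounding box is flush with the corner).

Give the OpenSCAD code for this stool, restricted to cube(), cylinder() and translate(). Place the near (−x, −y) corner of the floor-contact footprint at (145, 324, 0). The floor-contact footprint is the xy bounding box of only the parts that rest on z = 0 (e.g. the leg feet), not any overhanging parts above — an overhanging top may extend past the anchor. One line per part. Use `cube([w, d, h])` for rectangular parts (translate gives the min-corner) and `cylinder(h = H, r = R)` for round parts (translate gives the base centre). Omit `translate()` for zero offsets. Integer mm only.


translate([145, 324, 343]) cube([351, 272, 42]);
translate([164, 343, 0]) cylinder(h = 343, r = 19);
translate([477, 343, 0]) cylinder(h = 343, r = 19);
translate([164, 577, 0]) cylinder(h = 343, r = 19);
translate([477, 577, 0]) cylinder(h = 343, r = 19);


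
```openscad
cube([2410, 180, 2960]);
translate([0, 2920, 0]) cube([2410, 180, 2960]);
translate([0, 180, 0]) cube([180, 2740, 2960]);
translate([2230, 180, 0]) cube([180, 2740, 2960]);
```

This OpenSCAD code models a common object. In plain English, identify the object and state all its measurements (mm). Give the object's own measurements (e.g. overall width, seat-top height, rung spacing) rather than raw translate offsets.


The wall frame of a small rectangular building: four walls, each 2960 mm tall and 180 mm thick, enclosing a footprint 2410 mm (x) by 3100 mm (y) outside-to-outside, with no floor or roof. The front and back walls (the −y and +y sides) span the full width; the two side walls fit between them.


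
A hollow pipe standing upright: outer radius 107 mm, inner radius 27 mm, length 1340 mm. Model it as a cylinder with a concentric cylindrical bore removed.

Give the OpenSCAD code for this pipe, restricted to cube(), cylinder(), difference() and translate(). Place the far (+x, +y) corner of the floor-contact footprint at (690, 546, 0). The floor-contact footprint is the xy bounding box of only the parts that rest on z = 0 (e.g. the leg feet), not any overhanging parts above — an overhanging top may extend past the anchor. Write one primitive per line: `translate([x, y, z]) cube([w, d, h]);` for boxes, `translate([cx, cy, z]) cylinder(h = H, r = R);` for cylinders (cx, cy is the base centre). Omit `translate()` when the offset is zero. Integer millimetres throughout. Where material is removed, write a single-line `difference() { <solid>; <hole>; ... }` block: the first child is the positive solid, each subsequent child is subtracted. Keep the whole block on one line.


difference() { translate([583, 439, 0]) cylinder(h = 1340, r = 107); translate([583, 439, 0]) cylinder(h = 1340, r = 27); }


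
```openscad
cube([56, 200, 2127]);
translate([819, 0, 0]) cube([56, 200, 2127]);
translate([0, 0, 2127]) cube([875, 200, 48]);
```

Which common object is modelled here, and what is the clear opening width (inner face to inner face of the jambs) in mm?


A door frame. The clear opening width is 763 mm.

Two 2127 mm tall posts with a header on top — a door frame. The left jamb is 56 mm wide at x = 0; the right jamb starts at x = 819. The clear opening is 819 − 56 = 763 mm.


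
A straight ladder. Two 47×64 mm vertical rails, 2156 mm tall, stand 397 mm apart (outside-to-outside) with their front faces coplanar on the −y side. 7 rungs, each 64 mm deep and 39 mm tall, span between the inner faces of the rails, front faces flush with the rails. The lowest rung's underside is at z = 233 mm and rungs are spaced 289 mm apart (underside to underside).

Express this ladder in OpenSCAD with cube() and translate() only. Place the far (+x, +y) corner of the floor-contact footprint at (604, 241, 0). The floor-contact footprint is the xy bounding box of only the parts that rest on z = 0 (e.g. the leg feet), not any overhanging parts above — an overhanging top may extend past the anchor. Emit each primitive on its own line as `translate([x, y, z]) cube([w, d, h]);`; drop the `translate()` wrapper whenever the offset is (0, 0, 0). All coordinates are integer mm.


translate([207, 177, 0]) cube([47, 64, 2156]);
translate([557, 177, 0]) cube([47, 64, 2156]);
translate([254, 177, 233]) cube([303, 64, 39]);
translate([254, 177, 522]) cube([303, 64, 39]);
translate([254, 177, 811]) cube([303, 64, 39]);
translate([254, 177, 1100]) cube([303, 64, 39]);
translate([254, 177, 1389]) cube([303, 64, 39]);
translate([254, 177, 1678]) cube([303, 64, 39]);
translate([254, 177, 1967]) cube([303, 64, 39]);


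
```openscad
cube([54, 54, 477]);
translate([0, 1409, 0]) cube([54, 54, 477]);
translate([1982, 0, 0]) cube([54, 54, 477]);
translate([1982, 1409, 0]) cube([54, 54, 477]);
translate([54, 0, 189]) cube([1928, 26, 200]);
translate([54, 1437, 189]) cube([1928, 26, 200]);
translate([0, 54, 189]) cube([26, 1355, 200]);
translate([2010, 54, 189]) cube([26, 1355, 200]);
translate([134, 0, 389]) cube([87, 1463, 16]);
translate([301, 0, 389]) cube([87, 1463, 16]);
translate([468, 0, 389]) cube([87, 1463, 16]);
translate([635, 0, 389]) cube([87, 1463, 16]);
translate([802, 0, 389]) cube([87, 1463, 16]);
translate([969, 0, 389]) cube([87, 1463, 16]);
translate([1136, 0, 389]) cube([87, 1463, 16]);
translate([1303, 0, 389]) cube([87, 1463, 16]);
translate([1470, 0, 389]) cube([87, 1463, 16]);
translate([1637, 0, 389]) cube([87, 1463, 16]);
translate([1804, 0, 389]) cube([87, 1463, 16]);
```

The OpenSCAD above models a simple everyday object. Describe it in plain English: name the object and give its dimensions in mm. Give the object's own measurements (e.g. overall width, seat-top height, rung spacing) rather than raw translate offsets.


A bed frame 2036 mm long (x) by 1463 mm wide (y). Four 54×54 mm corner posts, 477 mm tall, at the corners of the footprint. Four rails of 26 mm thickness and 200 mm height run between adjacent posts with their undersides at z = 189 mm, their outer faces flush with the outside of the frame (the two x-running rails run between the posts' inner faces; the two y-running rails run between the posts' inner faces). 11 slats, each 87 mm wide (x) and 16 mm thick, lie across the top of the two x-running rails, running the full 1463 mm width of the frame in y; along x they sit between the end posts with a 80 mm gap after the −x posts and between neighbouring slats, leaving 91 mm before the +x posts.


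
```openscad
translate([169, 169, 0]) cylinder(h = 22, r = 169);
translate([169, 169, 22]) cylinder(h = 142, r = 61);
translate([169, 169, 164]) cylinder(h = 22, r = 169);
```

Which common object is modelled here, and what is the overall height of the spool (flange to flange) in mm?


A spool. The overall height is 186 mm.

Three coaxial cylinders, large–small–large — a spool. Two 22 mm flanges and a 142 mm core give 22 + 142 + 22 = 186 mm.


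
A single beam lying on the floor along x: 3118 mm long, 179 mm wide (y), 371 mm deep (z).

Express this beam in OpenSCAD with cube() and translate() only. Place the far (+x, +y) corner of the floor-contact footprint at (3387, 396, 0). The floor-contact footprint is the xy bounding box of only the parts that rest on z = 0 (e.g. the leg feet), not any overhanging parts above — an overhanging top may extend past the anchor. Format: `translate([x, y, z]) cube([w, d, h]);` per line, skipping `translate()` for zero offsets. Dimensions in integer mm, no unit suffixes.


translate([269, 217, 0]) cube([3118, 179, 371]);


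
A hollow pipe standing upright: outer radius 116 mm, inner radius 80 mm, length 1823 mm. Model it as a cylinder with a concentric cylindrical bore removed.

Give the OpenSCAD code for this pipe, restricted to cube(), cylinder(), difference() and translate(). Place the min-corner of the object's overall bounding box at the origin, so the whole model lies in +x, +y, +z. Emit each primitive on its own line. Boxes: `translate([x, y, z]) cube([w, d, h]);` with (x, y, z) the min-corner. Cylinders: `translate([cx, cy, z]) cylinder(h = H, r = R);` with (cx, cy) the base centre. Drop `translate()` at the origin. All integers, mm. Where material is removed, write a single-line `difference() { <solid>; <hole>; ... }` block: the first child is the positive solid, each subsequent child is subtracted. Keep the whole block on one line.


difference() { translate([116, 116, 0]) cylinder(h = 1823, r = 116); translate([116, 116, 0]) cylinder(h = 1823, r = 80); }


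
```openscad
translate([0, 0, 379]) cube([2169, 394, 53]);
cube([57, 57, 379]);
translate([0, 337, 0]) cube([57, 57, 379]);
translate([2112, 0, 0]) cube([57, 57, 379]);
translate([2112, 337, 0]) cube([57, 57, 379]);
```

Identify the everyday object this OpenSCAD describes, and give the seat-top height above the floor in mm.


A bench. The seat-top height is 432 mm.

A long slab on four corner posts — a bench. The slab sits at z = 379 with thickness 53, so the top is 379 + 53 = 432 mm.


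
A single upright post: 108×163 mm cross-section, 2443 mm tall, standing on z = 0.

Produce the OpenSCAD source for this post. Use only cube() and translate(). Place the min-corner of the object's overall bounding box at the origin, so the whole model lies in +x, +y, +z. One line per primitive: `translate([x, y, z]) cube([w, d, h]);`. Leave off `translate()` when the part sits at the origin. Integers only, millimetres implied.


cube([108, 163, 2443]);


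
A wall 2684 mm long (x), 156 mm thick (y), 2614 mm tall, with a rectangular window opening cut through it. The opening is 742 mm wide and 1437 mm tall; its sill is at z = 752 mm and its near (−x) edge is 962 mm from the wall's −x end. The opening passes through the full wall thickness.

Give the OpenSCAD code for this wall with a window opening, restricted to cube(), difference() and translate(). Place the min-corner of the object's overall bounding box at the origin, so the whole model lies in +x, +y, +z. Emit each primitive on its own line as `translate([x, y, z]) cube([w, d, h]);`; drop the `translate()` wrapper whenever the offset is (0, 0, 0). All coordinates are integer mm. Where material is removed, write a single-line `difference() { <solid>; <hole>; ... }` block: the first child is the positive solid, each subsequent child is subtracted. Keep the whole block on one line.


difference() { cube([2684, 156, 2614]); translate([962, 0, 752]) cube([742, 156, 1437]); }


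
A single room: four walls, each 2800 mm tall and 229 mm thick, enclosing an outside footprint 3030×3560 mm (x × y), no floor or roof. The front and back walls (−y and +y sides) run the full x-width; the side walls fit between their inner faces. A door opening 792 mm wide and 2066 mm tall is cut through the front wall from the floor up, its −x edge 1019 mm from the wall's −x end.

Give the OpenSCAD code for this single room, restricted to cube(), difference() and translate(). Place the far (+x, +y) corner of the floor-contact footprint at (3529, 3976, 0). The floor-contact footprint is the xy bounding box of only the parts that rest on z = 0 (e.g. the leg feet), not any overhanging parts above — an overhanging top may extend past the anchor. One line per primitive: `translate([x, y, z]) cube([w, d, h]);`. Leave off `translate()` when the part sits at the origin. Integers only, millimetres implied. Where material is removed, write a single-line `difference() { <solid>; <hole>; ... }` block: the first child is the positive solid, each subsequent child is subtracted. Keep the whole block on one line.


difference() { translate([499, 416, 0]) cube([3030, 229, 2800]); translate([1518, 416, 0]) cube([792, 229, 2066]); }
translate([499, 3747, 0]) cube([3030, 229, 2800]);
translate([499, 645, 0]) cube([229, 3102, 2800]);
translate([3300, 645, 0]) cube([229, 3102, 2800]);


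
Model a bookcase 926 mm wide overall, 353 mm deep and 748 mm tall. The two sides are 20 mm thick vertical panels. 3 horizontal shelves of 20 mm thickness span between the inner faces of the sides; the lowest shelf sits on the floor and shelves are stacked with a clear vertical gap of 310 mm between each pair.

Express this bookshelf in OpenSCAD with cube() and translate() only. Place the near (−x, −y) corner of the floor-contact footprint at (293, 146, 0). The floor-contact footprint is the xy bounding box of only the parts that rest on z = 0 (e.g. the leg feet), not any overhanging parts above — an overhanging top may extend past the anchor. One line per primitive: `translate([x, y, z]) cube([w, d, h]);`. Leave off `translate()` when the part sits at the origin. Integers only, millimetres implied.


translate([293, 146, 0]) cube([20, 353, 748]);
translate([1199, 146, 0]) cube([20, 353, 748]);
translate([313, 146, 0]) cube([886, 353, 20]);
translate([313, 146, 330]) cube([886, 353, 20]);
translate([313, 146, 660]) cube([886, 353, 20]);


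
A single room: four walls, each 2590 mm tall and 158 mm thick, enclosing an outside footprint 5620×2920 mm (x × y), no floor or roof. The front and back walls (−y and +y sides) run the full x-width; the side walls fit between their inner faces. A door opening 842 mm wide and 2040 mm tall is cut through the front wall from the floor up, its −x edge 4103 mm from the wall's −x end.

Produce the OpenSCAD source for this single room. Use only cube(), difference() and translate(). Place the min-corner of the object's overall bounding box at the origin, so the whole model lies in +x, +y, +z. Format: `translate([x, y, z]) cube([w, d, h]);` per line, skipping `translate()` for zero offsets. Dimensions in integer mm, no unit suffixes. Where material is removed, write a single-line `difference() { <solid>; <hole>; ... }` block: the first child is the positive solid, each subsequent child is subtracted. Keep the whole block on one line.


difference() { cube([5620, 158, 2590]); translate([4103, 0, 0]) cube([842, 158, 2040]); }
translate([0, 2762, 0]) cube([5620, 158, 2590]);
translate([0, 158, 0]) cube([158, 2604, 2590]);
translate([5462, 158, 0]) cube([158, 2604, 2590]);


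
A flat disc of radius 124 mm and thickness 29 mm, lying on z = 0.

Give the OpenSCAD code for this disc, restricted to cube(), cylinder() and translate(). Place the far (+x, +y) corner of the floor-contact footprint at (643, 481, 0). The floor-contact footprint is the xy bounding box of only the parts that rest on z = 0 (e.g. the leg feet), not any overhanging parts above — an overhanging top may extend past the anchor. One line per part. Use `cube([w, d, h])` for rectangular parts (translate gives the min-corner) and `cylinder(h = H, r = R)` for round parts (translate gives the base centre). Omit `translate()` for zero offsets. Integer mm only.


translate([519, 357, 0]) cylinder(h = 29, r = 124);


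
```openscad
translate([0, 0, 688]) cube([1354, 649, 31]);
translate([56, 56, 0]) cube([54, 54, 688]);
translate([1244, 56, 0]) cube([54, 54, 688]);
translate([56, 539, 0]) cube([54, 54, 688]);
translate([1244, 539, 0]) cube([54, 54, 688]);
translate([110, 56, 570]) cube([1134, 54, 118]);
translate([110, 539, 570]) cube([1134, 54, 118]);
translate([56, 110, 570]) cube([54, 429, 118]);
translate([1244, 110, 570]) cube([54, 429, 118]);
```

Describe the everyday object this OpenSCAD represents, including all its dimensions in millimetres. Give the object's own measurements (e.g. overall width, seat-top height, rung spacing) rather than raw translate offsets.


A table: top 1354 mm (x) × 649 mm (y), 31 mm thick, upper face at z = 719 mm, on four 54×54 mm square legs, each inset 56 mm from the nearest pair of top edges from z = 0 to the bottom of the top. Four apron rails, 54 mm thick and 118 mm tall, run between adjacent legs with their top edges flush with the underside of the top and their outer faces flush with the legs' outer faces.


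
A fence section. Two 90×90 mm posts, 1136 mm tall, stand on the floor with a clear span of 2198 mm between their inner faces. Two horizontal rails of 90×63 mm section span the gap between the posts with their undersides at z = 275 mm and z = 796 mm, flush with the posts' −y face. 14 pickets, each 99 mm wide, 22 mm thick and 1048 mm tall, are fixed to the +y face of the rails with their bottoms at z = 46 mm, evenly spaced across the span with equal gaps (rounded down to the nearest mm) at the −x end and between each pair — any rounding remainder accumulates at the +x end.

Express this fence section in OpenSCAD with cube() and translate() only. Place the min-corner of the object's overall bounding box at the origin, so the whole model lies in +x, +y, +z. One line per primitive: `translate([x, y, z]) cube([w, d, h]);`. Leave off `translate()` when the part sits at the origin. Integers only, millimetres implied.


cube([90, 90, 1136]);
translate([2288, 0, 0]) cube([90, 90, 1136]);
translate([90, 0, 275]) cube([2198, 90, 63]);
translate([90, 0, 796]) cube([2198, 90, 63]);
translate([144, 90, 46]) cube([99, 22, 1048]);
translate([297, 90, 46]) cube([99, 22, 1048]);
translate([450, 90, 46]) cube([99, 22, 1048]);
translate([603, 90, 46]) cube([99, 22, 1048]);
translate([756, 90, 46]) cube([99, 22, 1048]);
translate([909, 90, 46]) cube([99, 22, 1048]);
translate([1062, 90, 46]) cube([99, 22, 1048]);
translate([1215, 90, 46]) cube([99, 22, 1048]);
translate([1368, 90, 46]) cube([99, 22, 1048]);
translate([1521, 90, 46]) cube([99, 22, 1048]);
translate([1674, 90, 46]) cube([99, 22, 1048]);
translate([1827, 90, 46]) cube([99, 22, 1048]);
translate([1980, 90, 46]) cube([99, 22, 1048]);
translate([2133, 90, 46]) cube([99, 22, 1048]);


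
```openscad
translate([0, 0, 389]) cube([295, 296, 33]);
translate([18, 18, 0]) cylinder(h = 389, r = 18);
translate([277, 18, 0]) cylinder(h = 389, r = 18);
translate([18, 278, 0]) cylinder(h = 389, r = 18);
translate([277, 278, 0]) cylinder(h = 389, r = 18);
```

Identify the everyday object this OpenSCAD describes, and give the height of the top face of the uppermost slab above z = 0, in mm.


A stool. The seat height is 422 mm.

A 295×296×33 slab at z = 389 on four corner cylinders — a stool. The seat top is 389 + 33 = 422 mm.


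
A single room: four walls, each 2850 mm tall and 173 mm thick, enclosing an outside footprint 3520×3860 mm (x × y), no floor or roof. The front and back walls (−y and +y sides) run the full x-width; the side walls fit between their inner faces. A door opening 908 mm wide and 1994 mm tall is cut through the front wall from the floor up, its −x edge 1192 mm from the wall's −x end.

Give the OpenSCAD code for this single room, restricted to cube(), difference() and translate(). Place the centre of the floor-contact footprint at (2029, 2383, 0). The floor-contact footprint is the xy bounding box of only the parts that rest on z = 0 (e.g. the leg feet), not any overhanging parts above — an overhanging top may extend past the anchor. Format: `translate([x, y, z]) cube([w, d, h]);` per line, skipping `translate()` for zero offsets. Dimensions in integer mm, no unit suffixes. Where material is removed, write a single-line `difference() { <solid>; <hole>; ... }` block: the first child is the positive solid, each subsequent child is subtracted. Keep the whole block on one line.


difference() { translate([269, 453, 0]) cube([3520, 173, 2850]); translate([1461, 453, 0]) cube([908, 173, 1994]); }
translate([269, 4140, 0]) cube([3520, 173, 2850]);
translate([269, 626, 0]) cube([173, 3514, 2850]);
translate([3616, 626, 0]) cube([173, 3514, 2850]);


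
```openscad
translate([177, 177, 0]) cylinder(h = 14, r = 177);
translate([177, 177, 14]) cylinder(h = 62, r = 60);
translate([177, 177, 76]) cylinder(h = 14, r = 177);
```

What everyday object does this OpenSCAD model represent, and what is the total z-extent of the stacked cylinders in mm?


A spool. The overall height is 90 mm.

Three coaxial cylinders, large–small–large — a spool. Two 14 mm flanges and a 62 mm core give 14 + 62 + 14 = 90 mm.


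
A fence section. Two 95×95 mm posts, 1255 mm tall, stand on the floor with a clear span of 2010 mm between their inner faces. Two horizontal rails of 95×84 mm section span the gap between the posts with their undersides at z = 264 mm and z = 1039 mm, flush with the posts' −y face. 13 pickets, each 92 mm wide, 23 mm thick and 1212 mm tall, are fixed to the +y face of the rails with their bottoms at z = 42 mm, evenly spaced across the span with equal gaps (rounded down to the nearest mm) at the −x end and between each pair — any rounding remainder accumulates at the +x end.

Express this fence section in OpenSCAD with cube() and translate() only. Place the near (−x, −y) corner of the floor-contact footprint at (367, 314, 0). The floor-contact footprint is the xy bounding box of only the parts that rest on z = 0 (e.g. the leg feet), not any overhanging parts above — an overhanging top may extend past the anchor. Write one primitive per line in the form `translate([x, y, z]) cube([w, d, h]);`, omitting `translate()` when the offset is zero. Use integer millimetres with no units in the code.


translate([367, 314, 0]) cube([95, 95, 1255]);
translate([2472, 314, 0]) cube([95, 95, 1255]);
translate([462, 314, 264]) cube([2010, 95, 84]);
translate([462, 314, 1039]) cube([2010, 95, 84]);
translate([520, 409, 42]) cube([92, 23, 1212]);
translate([670, 409, 42]) cube([92, 23, 1212]);
translate([820, 409, 42]) cube([92, 23, 1212]);
translate([970, 409, 42]) cube([92, 23, 1212]);
translate([1120, 409, 42]) cube([92, 23, 1212]);
translate([1270, 409, 42]) cube([92, 23, 1212]);
translate([1420, 409, 42]) cube([92, 23, 1212]);
translate([1570, 409, 42]) cube([92, 23, 1212]);
translate([1720, 409, 42]) cube([92, 23, 1212]);
translate([1870, 409, 42]) cube([92, 23, 1212]);
translate([2020, 409, 42]) cube([92, 23, 1212]);
translate([2170, 409, 42]) cube([92, 23, 1212]);
translate([2320, 409, 42]) cube([92, 23, 1212]);


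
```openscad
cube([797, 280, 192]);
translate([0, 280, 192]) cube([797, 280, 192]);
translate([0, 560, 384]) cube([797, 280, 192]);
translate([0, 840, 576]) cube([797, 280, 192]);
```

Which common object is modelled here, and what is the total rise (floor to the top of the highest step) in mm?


A staircase. The total rise is 768 mm.

4 identical blocks, each offset up and back from the previous — a staircase. Each step is 192 mm tall and there are 4 of them, so the total rise is 4 × 192 = 768 mm.


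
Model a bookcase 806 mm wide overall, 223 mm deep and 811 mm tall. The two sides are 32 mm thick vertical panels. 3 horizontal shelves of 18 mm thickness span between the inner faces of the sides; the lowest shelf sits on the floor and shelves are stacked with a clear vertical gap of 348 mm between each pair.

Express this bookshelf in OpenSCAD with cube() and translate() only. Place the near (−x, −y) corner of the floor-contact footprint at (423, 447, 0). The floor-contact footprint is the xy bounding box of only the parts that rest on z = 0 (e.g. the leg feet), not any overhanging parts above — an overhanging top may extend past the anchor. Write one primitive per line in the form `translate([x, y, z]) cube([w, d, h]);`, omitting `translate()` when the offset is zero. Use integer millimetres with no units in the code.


translate([423, 447, 0]) cube([32, 223, 811]);
translate([1197, 447, 0]) cube([32, 223, 811]);
translate([455, 447, 0]) cube([742, 223, 18]);
translate([455, 447, 366]) cube([742, 223, 18]);
translate([455, 447, 732]) cube([742, 223, 18]);


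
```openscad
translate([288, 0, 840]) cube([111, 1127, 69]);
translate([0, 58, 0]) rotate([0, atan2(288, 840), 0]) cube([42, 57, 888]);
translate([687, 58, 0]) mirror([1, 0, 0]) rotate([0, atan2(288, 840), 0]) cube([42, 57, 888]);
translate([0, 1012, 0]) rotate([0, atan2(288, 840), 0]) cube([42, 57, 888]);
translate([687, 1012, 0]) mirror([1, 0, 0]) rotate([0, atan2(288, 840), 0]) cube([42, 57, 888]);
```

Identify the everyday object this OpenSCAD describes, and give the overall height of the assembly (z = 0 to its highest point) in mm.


A sawhorse. The overall height is 909 mm.

A beam across two mirrored pairs of raked legs — a sawhorse. The beam's underside is at z = 840 (matching the legs' vertical rise in atan2(288, 840)) and the beam is 69 mm tall, so its top is at 840 + 69 = 909 mm. The raked legs top out at the beam's underside, so that is the highest point.


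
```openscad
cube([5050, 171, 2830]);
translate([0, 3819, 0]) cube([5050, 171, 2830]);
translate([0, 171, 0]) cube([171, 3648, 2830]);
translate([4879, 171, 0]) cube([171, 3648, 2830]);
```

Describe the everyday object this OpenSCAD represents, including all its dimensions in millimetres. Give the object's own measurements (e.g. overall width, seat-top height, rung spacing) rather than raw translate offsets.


The wall frame of a small rectangular building: four walls, each 2830 mm tall and 171 mm thick, enclosing a footprint 5050 mm (x) by 3990 mm (y) outside-to-outside, with no floor or roof. The front and back walls (the −y and +y sides) span the full width; the two side walls fit between them.


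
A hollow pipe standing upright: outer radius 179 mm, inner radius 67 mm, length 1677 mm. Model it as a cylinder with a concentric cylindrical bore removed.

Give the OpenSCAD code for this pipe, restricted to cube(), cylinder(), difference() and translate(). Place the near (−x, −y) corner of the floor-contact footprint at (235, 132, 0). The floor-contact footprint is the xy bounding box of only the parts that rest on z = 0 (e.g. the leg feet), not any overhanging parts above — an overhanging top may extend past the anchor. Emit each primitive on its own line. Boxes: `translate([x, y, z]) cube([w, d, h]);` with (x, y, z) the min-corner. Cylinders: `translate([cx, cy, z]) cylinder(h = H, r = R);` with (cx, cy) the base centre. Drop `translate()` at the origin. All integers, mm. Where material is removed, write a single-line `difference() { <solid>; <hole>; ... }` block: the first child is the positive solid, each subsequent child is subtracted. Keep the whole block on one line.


difference() { translate([414, 311, 0]) cylinder(h = 1677, r = 179); translate([414, 311, 0]) cylinder(h = 1677, r = 67); }


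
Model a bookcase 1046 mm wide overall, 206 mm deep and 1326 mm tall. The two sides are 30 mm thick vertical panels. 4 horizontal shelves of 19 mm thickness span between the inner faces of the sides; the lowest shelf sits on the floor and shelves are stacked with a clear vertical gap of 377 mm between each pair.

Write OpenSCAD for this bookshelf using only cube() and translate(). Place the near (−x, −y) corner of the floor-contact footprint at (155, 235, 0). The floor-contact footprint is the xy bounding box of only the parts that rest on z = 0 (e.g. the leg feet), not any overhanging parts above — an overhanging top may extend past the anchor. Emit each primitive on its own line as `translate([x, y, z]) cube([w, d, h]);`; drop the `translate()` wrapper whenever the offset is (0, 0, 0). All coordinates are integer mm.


translate([155, 235, 0]) cube([30, 206, 1326]);
translate([1171, 235, 0]) cube([30, 206, 1326]);
translate([185, 235, 0]) cube([986, 206, 19]);
translate([185, 235, 396]) cube([986, 206, 19]);
translate([185, 235, 792]) cube([986, 206, 19]);
translate([185, 235, 1188]) cube([986, 206, 19]);


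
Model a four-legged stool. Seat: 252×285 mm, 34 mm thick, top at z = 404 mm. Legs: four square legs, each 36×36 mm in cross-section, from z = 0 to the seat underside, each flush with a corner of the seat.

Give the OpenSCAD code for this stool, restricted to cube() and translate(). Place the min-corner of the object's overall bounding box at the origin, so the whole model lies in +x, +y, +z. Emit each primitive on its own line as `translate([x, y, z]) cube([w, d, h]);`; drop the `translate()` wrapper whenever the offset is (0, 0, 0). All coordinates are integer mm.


// leg_h = 404 - 34 = 370
translate([0, 0, 370]) cube([252, 285, 34]);
cube([36, 36, 370]);
translate([216, 0, 0]) cube([36, 36, 370]);
translate([0, 249, 0]) cube([36, 36, 370]);
translate([216, 249, 0]) cube([36, 36, 370]);


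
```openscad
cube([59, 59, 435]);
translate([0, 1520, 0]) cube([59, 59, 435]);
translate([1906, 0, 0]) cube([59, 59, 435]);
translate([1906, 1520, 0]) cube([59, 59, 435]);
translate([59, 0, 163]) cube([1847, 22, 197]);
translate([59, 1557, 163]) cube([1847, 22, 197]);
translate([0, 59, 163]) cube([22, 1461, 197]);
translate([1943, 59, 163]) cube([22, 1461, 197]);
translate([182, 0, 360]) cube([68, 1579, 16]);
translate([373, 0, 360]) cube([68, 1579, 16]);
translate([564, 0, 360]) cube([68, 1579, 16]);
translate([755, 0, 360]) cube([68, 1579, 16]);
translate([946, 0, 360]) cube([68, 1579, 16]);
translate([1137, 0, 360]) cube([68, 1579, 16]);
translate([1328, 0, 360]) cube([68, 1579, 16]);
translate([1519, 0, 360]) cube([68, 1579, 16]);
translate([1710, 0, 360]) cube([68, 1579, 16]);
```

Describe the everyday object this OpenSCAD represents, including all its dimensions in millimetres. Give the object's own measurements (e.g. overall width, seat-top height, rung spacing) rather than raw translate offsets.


A bed frame 1965 mm long (x) by 1579 mm wide (y). Four 59×59 mm corner posts, 435 mm tall, at the corners of the footprint. Four rails of 22 mm thickness and 197 mm height run between adjacent posts with their undersides at z = 163 mm, their outer faces flush with the outside of the frame (the two x-running rails run between the posts' inner faces; the two y-running rails run between the posts' inner faces). 9 slats, each 68 mm wide (x) and 16 mm thick, lie across the top of the two x-running rails, running the full 1579 mm width of the frame in y; along x they sit between the end posts with a 123 mm gap after the −x posts and between neighbouring slats, leaving 128 mm before the +x posts.
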